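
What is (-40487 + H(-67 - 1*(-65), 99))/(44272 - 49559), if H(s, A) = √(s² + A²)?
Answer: 40487/5287 - √9805/5287 ≈ 7.6391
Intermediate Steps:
H(s, A) = √(A² + s²)
(-40487 + H(-67 - 1*(-65), 99))/(44272 - 49559) = (-40487 + √(99² + (-67 - 1*(-65))²))/(44272 - 49559) = (-40487 + √(9801 + (-67 + 65)²))/(-5287) = (-40487 + √(9801 + (-2)²))*(-1/5287) = (-40487 + √(9801 + 4))*(-1/5287) = (-40487 + √9805)*(-1/5287) = 40487/5287 - √9805/5287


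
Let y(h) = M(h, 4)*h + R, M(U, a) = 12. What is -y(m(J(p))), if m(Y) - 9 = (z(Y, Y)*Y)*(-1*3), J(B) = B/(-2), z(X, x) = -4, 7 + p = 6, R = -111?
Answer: -69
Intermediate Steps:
p = -1 (p = -7 + 6 = -1)
J(B) = -B/2 (J(B) = B*(-½) = -B/2)
m(Y) = 9 + 12*Y (m(Y) = 9 + (-4*Y)*(-1*3) = 9 - 4*Y*(-3) = 9 + 12*Y)
y(h) = -111 + 12*h (y(h) = 12*h - 111 = -111 + 12*h)
-y(m(J(p))) = -(-111 + 12*(9 + 12*(-½*(-1)))) = -(-111 + 12*(9 + 12*(½))) = -(-111 + 12*(9 + 6)) = -(-111 + 12*15) = -(-111 + 180) = -1*69 = -69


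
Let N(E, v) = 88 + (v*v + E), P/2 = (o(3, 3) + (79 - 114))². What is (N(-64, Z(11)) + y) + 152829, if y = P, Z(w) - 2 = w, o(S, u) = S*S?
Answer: 154374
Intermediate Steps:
o(S, u) = S²
Z(w) = 2 + w
P = 1352 (P = 2*(3² + (79 - 114))² = 2*(9 - 35)² = 2*(-26)² = 2*676 = 1352)
N(E, v) = 88 + E + v² (N(E, v) = 88 + (v² + E) = 88 + (E + v²) = 88 + E + v²)
y = 1352
(N(-64, Z(11)) + y) + 152829 = ((88 - 64 + (2 + 11)²) + 1352) + 152829 = ((88 - 64 + 13²) + 1352) + 152829 = ((88 - 64 + 169) + 1352) + 152829 = (193 + 1352) + 152829 = 1545 + 152829 = 154374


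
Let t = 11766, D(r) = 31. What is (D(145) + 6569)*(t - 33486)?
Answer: -143352000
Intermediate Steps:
(D(145) + 6569)*(t - 33486) = (31 + 6569)*(11766 - 33486) = 6600*(-21720) = -143352000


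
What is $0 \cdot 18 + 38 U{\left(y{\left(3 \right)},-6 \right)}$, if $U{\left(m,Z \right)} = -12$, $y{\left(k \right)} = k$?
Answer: $-456$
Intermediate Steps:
$0 \cdot 18 + 38 U{\left(y{\left(3 \right)},-6 \right)} = 0 \cdot 18 + 38 \left(-12\right) = 0 - 456 = -456$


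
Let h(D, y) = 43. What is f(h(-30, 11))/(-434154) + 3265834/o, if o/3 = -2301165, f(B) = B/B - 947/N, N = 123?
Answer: -9688495751986/20480729782905 ≈ -0.47305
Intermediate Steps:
f(B) = -824/123 (f(B) = B/B - 947/123 = 1 - 947*1/123 = 1 - 947/123 = -824/123)
o = -6903495 (o = 3*(-2301165) = -6903495)
f(h(-30, 11))/(-434154) + 3265834/o = -824/123/(-434154) + 3265834/(-6903495) = -824/123*(-1/434154) + 3265834*(-1/6903495) = 412/26700471 - 3265834/6903495 = -9688495751986/20480729782905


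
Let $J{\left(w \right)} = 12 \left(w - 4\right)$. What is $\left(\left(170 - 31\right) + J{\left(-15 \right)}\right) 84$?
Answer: $-7476$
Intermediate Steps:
$J{\left(w \right)} = -48 + 12 w$ ($J{\left(w \right)} = 12 \left(-4 + w\right) = -48 + 12 w$)
$\left(\left(170 - 31\right) + J{\left(-15 \right)}\right) 84 = \left(\left(170 - 31\right) + \left(-48 + 12 \left(-15\right)\right)\right) 84 = \left(139 - 228\right) 84 = \left(-89\right) 84 = -7476$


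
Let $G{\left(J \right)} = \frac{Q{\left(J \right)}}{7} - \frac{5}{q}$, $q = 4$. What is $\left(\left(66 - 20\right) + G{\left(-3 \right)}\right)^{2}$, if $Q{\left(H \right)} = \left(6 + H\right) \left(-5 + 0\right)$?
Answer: $\frac{1423249}{784} \approx 1815.4$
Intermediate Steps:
$Q{\left(H \right)} = -30 - 5 H$ ($Q{\left(H \right)} = \left(6 + H\right) \left(-5\right) = -30 - 5 H$)
$G{\left(J \right)} = - \frac{155}{28} - \frac{5 J}{7}$ ($G{\left(J \right)} = \frac{-30 - 5 J}{7} - \frac{5}{4} = \left(-30 - 5 J\right) \frac{1}{7} - \frac{5}{4} = \left(- \frac{30}{7} - \frac{5 J}{7}\right) - \frac{5}{4} = - \frac{155}{28} - \frac{5 J}{7}$)
$\left(\left(66 - 20\right) + G{\left(-3 \right)}\right)^{2} = \left(\left(66 - 20\right) - \frac{95}{28}\right)^{2} = \left(46 + \left(- \frac{155}{28} + \frac{15}{7}\right)\right)^{2} = \left(46 - \frac{95}{28}\right)^{2} = \left(\frac{1193}{28}\right)^{2} = \frac{1423249}{784}$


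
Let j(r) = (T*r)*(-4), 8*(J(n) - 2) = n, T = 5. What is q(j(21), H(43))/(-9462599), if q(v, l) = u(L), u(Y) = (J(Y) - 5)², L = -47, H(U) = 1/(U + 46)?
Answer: -5041/605606336 ≈ -8.3239e-6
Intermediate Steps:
H(U) = 1/(46 + U)
J(n) = 2 + n/8
j(r) = -20*r (j(r) = (5*r)*(-4) = -20*r)
u(Y) = (-3 + Y/8)² (u(Y) = ((2 + Y/8) - 5)² = (-3 + Y/8)²)
q(v, l) = 5041/64 (q(v, l) = (-24 - 47)²/64 = (1/64)*(-71)² = (1/64)*5041 = 5041/64)
q(j(21), H(43))/(-9462599) = (5041/64)/(-9462599) = (5041/64)*(-1/9462599) = -5041/605606336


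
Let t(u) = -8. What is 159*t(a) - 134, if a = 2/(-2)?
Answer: -1406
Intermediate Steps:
a = -1 (a = 2*(-½) = -1)
159*t(a) - 134 = 159*(-8) - 134 = -1272 - 134 = -1406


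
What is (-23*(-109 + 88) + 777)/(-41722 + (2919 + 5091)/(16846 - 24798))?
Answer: -5009760/165890677 ≈ -0.030199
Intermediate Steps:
(-23*(-109 + 88) + 777)/(-41722 + (2919 + 5091)/(16846 - 24798)) = (-23*(-21) + 777)/(-41722 + 8010/(-7952)) = (483 + 777)/(-41722 + 8010*(-1/7952)) = 1260/(-41722 - 4005/3976) = 1260/(-165890677/3976) = 1260*(-3976/165890677) = -5009760/165890677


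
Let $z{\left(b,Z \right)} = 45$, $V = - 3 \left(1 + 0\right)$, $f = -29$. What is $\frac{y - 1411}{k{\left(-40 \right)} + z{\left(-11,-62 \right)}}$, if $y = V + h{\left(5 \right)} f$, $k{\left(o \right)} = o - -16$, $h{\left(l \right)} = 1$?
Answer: $- \frac{481}{7} \approx -68.714$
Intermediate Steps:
$k{\left(o \right)} = 16 + o$ ($k{\left(o \right)} = o + 16 = 16 + o$)
$V = -3$ ($V = \left(-3\right) 1 = -3$)
$y = -32$ ($y = -3 + 1 \left(-29\right) = -3 - 29 = -32$)
$\frac{y - 1411}{k{\left(-40 \right)} + z{\left(-11,-62 \right)}} = \frac{-32 - 1411}{\left(16 - 40\right) + 45} = - \frac{1443}{-24 + 45} = - \frac{1443}{21} = \left(-1443\right) \frac{1}{21} = - \frac{481}{7}$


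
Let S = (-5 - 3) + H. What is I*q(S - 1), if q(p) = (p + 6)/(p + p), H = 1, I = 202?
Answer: 101/4 ≈ 25.250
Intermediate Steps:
S = -7 (S = (-5 - 3) + 1 = -8 + 1 = -7)
q(p) = (6 + p)/(2*p) (q(p) = (6 + p)/((2*p)) = (6 + p)*(1/(2*p)) = (6 + p)/(2*p))
I*q(S - 1) = 202*((6 + (-7 - 1))/(2*(-7 - 1))) = 202*((½)*(6 - 8)/(-8)) = 202*((½)*(-⅛)*(-2)) = 202*(⅛) = 101/4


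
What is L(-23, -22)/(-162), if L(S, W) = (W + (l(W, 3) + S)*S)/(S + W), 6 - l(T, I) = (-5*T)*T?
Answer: -55291/7290 ≈ -7.5845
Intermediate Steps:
l(T, I) = 6 + 5*T² (l(T, I) = 6 - (-5*T)*T = 6 - (-5)*T² = 6 + 5*T²)
L(S, W) = (W + S*(6 + S + 5*W²))/(S + W) (L(S, W) = (W + ((6 + 5*W²) + S)*S)/(S + W) = (W + (6 + S + 5*W²)*S)/(S + W) = (W + S*(6 + S + 5*W²))/(S + W))
L(-23, -22)/(-162) = ((-22 + (-23)² - 23*(6 + 5*(-22)²))/(-23 - 22))/(-162) = ((-22 + 529 - 23*(6 + 5*484))/(-45))*(-1/162) = -(-22 + 529 - 23*(6 + 2420))/45*(-1/162) = -(-22 + 529 - 23*2426)/45*(-1/162) = -(-22 + 529 - 55798)/45*(-1/162) = -1/45*(-55291)*(-1/162) = (55291/45)*(-1/162) = -55291/7290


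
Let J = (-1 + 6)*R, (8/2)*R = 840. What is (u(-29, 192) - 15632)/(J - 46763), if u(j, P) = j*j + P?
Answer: 14599/45713 ≈ 0.31936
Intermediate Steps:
R = 210 (R = (1/4)*840 = 210)
J = 1050 (J = (-1 + 6)*210 = 5*210 = 1050)
u(j, P) = P + j**2 (u(j, P) = j**2 + P = P + j**2)
(u(-29, 192) - 15632)/(J - 46763) = ((192 + (-29)**2) - 15632)/(1050 - 46763) = ((192 + 841) - 15632)/(-45713) = (1033 - 15632)*(-1/45713) = -14599*(-1/45713) = 14599/45713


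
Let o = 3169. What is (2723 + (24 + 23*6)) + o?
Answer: 6054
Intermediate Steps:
(2723 + (24 + 23*6)) + o = (2723 + (24 + 23*6)) + 3169 = (2723 + (24 + 138)) + 3169 = (2723 + 162) + 3169 = 2885 + 3169 = 6054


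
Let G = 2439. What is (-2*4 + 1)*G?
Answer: -17073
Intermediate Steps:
(-2*4 + 1)*G = (-2*4 + 1)*2439 = (-8 + 1)*2439 = -7*2439 = -17073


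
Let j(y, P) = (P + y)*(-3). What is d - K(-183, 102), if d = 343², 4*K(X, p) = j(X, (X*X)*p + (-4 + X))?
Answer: 2679280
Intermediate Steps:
j(y, P) = -3*P - 3*y
K(X, p) = 3 - 3*X/2 - 3*p*X²/4 (K(X, p) = (-3*((X*X)*p + (-4 + X)) - 3*X)/4 = (-3*(X²*p + (-4 + X)) - 3*X)/4 = (-3*(p*X² + (-4 + X)) - 3*X)/4 = (-3*(-4 + X + p*X²) - 3*X)/4 = ((12 - 3*X - 3*p*X²) - 3*X)/4 = (12 - 6*X - 3*p*X²)/4 = 3 - 3*X/2 - 3*p*X²/4)
d = 117649
d - K(-183, 102) = 117649 - (3 - 3/2*(-183) - ¾*102*(-183)²) = 117649 - (3 + 549/2 - ¾*102*33489) = 117649 - (3 + 549/2 - 5123817/2) = 117649 - 1*(-2561631) = 117649 + 2561631 = 2679280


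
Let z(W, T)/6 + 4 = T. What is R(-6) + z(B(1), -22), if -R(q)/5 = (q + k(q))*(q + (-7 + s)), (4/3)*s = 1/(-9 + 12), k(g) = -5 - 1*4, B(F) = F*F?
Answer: -4449/4 ≈ -1112.3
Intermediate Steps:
B(F) = F²
k(g) = -9 (k(g) = -5 - 4 = -9)
s = ¼ (s = 3/(4*(-9 + 12)) = (¾)/3 = (¾)*(⅓) = ¼ ≈ 0.25000)
z(W, T) = -24 + 6*T
R(q) = -5*(-9 + q)*(-27/4 + q) (R(q) = -5*(q - 9)*(q + (-7 + ¼)) = -5*(-9 + q)*(q - 27/4) = -5*(-9 + q)*(-27/4 + q))
R(-6) + z(B(1), -22) = (-1215/4 - 5*(-6)² + (315/4)*(-6)) + (-24 + 6*(-22)) = (-1215/4 - 5*36 - 945/2) + (-24 - 132) = (-1215/4 - 180 - 945/2) - 156 = -3825/4 - 156 = -4449/4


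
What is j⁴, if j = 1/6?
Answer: 1/1296 ≈ 0.00077160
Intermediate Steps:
j = ⅙ ≈ 0.16667
j⁴ = (⅙)⁴ = 1/1296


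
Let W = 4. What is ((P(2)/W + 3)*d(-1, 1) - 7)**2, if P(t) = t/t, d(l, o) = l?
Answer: 1681/16 ≈ 105.06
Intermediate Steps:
P(t) = 1
((P(2)/W + 3)*d(-1, 1) - 7)**2 = ((1/4 + 3)*(-1) - 7)**2 = ((13/4)*(-1) - 7)**2 = (-13/4 - 7)**2 = (-41/4)**2 = 1681/16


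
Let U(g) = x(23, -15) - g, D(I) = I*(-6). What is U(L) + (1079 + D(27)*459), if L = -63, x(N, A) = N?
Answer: -73193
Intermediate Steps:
D(I) = -6*I
U(g) = 23 - g
U(L) + (1079 + D(27)*459) = (23 - 1*(-63)) + (1079 - 6*27*459) = (23 + 63) + (1079 - 162*459) = 86 + (1079 - 74358) = 86 - 73279 = -73193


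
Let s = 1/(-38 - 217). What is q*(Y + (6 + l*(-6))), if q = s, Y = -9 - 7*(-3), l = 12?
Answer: 18/85 ≈ 0.21176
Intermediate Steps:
s = -1/255 (s = 1/(-255) = -1/255 ≈ -0.0039216)
Y = 12 (Y = -9 + 21 = 12)
q = -1/255 ≈ -0.0039216
q*(Y + (6 + l*(-6))) = -(12 + (6 + 12*(-6)))/255 = -(12 + (6 - 72))/255 = -(12 - 66)/255 = -1/255*(-54) = 18/85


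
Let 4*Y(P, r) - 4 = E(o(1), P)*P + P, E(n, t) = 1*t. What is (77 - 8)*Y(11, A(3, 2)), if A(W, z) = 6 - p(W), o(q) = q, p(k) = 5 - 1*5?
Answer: 2346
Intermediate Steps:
p(k) = 0 (p(k) = 5 - 5 = 0)
E(n, t) = t
A(W, z) = 6 (A(W, z) = 6 - 1*0 = 6 + 0 = 6)
Y(P, r) = 1 + P/4 + P²/4 (Y(P, r) = 1 + (P*P + P)/4 = 1 + (P² + P)/4 = 1 + (P + P²)/4 = 1 + (P/4 + P²/4) = 1 + P/4 + P²/4)
(77 - 8)*Y(11, A(3, 2)) = (77 - 8)*(1 + (¼)*11 + (¼)*11²) = 69*(1 + 11/4 + (¼)*121) = 69*(1 + 11/4 + 121/4) = 69*34 = 2346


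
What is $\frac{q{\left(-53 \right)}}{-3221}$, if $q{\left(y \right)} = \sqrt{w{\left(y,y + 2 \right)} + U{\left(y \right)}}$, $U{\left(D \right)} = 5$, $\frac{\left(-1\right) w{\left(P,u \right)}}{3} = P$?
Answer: $- \frac{2 \sqrt{41}}{3221} \approx -0.0039759$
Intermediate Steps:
$w{\left(P,u \right)} = - 3 P$
$q{\left(y \right)} = \sqrt{5 - 3 y}$ ($q{\left(y \right)} = \sqrt{- 3 y + 5} = \sqrt{5 - 3 y}$)
$\frac{q{\left(-53 \right)}}{-3221} = \frac{\sqrt{5 - -159}}{-3221} = \sqrt{5 + 159} \left(- \frac{1}{3221}\right) = \sqrt{164} \left(- \frac{1}{3221}\right) = 2 \sqrt{41} \left(- \frac{1}{3221}\right) = - \frac{2 \sqrt{41}}{3221}$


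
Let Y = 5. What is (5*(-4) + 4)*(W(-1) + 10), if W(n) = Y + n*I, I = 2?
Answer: -208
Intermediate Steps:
W(n) = 5 + 2*n (W(n) = 5 + n*2 = 5 + 2*n)
(5*(-4) + 4)*(W(-1) + 10) = (5*(-4) + 4)*((5 + 2*(-1)) + 10) = (-20 + 4)*((5 - 2) + 10) = -16*(3 + 10) = -16*13 = -208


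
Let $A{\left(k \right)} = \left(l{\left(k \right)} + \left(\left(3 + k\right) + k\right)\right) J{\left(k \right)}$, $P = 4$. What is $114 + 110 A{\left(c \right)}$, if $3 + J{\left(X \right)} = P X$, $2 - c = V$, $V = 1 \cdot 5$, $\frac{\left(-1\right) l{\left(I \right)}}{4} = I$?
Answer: $-14736$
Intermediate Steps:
$l{\left(I \right)} = - 4 I$
$V = 5$
$c = -3$ ($c = 2 - 5 = -3$)
$J{\left(X \right)} = -3 + 4 X$
$A{\left(k \right)} = \left(-3 + 4 k\right) \left(3 - 2 k\right)$ ($A{\left(k \right)} = \left(- 4 k + \left(\left(3 + k\right) + k\right)\right) \left(-3 + 4 k\right) = \left(- 4 k + \left(3 + 2 k\right)\right) \left(-3 + 4 k\right) = \left(3 - 2 k\right) \left(-3 + 4 k\right) = \left(-3 + 4 k\right) \left(3 - 2 k\right)$)
$114 + 110 A{\left(c \right)} = 114 + 110 \left(-3 + 4 \left(-3\right)\right) \left(3 - -6\right) = 114 + 110 \left(-3 - 12\right) \left(3 + 6\right) = 114 + 110 \left(\left(-15\right) 9\right) = 114 + 110 \left(-135\right) = 114 - 14850 = -14736$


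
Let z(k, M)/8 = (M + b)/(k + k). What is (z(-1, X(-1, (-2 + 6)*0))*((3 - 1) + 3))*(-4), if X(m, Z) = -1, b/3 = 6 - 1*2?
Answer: 880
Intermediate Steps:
b = 12 (b = 3*(6 - 1*2) = 3*(6 - 2) = 3*4 = 12)
z(k, M) = 4*(12 + M)/k (z(k, M) = 8*((M + 12)/(k + k)) = 8*((12 + M)/((2*k))) = 8*((12 + M)*(1/(2*k))) = 8*((12 + M)/(2*k)) = 4*(12 + M)/k)
(z(-1, X(-1, (-2 + 6)*0))*((3 - 1) + 3))*(-4) = ((4*(12 - 1)/(-1))*((3 - 1) + 3))*(-4) = ((4*(-1)*11)*(2 + 3))*(-4) = -44*5*(-4) = -220*(-4) = 880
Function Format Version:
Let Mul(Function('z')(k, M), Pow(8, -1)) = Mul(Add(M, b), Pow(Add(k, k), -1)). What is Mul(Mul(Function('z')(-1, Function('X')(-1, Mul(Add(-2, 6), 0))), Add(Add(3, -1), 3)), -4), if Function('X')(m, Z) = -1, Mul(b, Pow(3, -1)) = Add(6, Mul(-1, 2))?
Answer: 880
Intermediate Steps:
b = 12 (b = Mul(3, Add(6, Mul(-1, 2))) = Mul(3, Add(6, -2)) = Mul(3, 4) = 12)
Function('z')(k, M) = Mul(4, Pow(k, -1), Add(12, M)) (Function('z')(k, M) = Mul(8, Mul(Add(M, 12), Pow(Add(k, k), -1))) = Mul(8, Mul(Add(12, M), Pow(Mul(2, k), -1))) = Mul(8, Mul(Add(12, M), Mul(Rational(1, 2), Pow(k, -1)))) = Mul(8, Mul(Rational(1, 2), Pow(k, -1), Add(12, M))) = Mul(4, Pow(k, -1), Add(12, M)))
Mul(Mul(Function('z')(-1, Function('X')(-1, Mul(Add(-2, 6), 0))), Add(Add(3, -1), 3)), -4) = Mul(Mul(Mul(4, Pow(-1, -1), Add(12, -1)), Add(Add(3, -1), 3)), -4) = Mul(Mul(Mul(4, -1, 11), Add(2, 3)), -4) = Mul(Mul(-44, 5), -4) = Mul(-220, -4) = 880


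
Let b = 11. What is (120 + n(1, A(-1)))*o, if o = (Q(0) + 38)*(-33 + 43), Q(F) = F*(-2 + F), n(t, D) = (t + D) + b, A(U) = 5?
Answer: 52060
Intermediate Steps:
n(t, D) = 11 + D + t (n(t, D) = (t + D) + 11 = (D + t) + 11 = 11 + D + t)
o = 380 (o = (0*(-2 + 0) + 38)*(-33 + 43) = (0*(-2) + 38)*10 = (0 + 38)*10 = 38*10 = 380)
(120 + n(1, A(-1)))*o = (120 + (11 + 5 + 1))*380 = (120 + 17)*380 = 137*380 = 52060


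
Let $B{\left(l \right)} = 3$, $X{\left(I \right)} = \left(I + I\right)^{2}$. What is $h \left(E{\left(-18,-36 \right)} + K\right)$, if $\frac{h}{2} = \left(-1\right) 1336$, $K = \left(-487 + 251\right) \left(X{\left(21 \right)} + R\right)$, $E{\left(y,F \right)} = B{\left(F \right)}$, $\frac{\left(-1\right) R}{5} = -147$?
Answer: $1575841392$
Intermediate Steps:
$R = 735$ ($R = \left(-5\right) \left(-147\right) = 735$)
$X{\left(I \right)} = 4 I^{2}$ ($X{\left(I \right)} = \left(2 I\right)^{2} = 4 I^{2}$)
$E{\left(y,F \right)} = 3$
$K = -589764$ ($K = \left(-487 + 251\right) \left(4 \cdot 21^{2} + 735\right) = - 236 \left(4 \cdot 441 + 735\right) = - 236 \left(1764 + 735\right) = \left(-236\right) 2499 = -589764$)
$h = -2672$ ($h = 2 \left(\left(-1\right) 1336\right) = 2 \left(-1336\right) = -2672$)
$h \left(E{\left(-18,-36 \right)} + K\right) = - 2672 \left(3 - 589764\right) = \left(-2672\right) \left(-589761\right) = 1575841392$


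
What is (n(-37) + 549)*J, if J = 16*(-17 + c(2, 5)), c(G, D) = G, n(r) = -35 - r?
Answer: -132240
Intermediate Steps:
J = -240 (J = 16*(-17 + 2) = 16*(-15) = -240)
(n(-37) + 549)*J = ((-35 - 1*(-37)) + 549)*(-240) = ((-35 + 37) + 549)*(-240) = (2 + 549)*(-240) = 551*(-240) = -132240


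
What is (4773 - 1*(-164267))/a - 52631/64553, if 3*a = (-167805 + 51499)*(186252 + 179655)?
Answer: -373309942098727/457865601829121 ≈ -0.81533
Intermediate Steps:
a = -14185726514 (a = ((-167805 + 51499)*(186252 + 179655))/3 = (-116306*365907)/3 = (⅓)*(-42557179542) = -14185726514)
(4773 - 1*(-164267))/a - 52631/64553 = (4773 - 1*(-164267))/(-14185726514) - 52631/64553 = (4773 + 164267)*(-1/14185726514) - 52631*1/64553 = 169040*(-1/14185726514) - 52631/64553 = -84520/7092863257 - 52631/64553 = -373309942098727/457865601829121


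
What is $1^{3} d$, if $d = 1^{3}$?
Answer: $1$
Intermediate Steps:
$d = 1$
$1^{3} d = 1^{3} \cdot 1 = 1 \cdot 1 = 1$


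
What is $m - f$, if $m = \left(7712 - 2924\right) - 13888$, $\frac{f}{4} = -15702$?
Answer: $53708$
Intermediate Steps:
$f = -62808$ ($f = 4 \left(-15702\right) = -62808$)
$m = -9100$ ($m = 4788 - 13888 = -9100$)
$m - f = -9100 - -62808 = -9100 + 62808 = 53708$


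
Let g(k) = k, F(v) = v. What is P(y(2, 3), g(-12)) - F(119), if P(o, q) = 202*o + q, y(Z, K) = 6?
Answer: 1081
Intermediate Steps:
P(o, q) = q + 202*o
P(y(2, 3), g(-12)) - F(119) = (-12 + 202*6) - 1*119 = (-12 + 1212) - 119 = 1200 - 119 = 1081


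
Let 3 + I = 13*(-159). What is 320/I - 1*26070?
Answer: -5396522/207 ≈ -26070.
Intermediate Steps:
I = -2070 (I = -3 + 13*(-159) = -3 - 2067 = -2070)
320/I - 1*26070 = 320/(-2070) - 1*26070 = 320*(-1/2070) - 26070 = -32/207 - 26070 = -5396522/207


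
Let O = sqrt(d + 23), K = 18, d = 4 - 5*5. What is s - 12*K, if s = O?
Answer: -216 + sqrt(2) ≈ -214.59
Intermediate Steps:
d = -21 (d = 4 - 25 = -21)
O = sqrt(2) (O = sqrt(-21 + 23) = sqrt(2) ≈ 1.4142)
s = sqrt(2) ≈ 1.4142
s - 12*K = sqrt(2) - 12*18 = sqrt(2) - 216 = -216 + sqrt(2)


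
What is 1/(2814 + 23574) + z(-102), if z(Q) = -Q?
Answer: 2691577/26388 ≈ 102.00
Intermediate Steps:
1/(2814 + 23574) + z(-102) = 1/(2814 + 23574) - 1*(-102) = 1/26388 + 102 = 2691577/26388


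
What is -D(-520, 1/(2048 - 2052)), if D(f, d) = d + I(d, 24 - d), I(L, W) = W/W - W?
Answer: 47/2 ≈ 23.500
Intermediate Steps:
I(L, W) = 1 - W
D(f, d) = -23 + 2*d (D(f, d) = d + (1 - (24 - d)) = d + (1 + (-24 + d)) = d + (-23 + d) = -23 + 2*d)
-D(-520, 1/(2048 - 2052)) = -(-23 + 2/(2048 - 2052)) = -(-23 + 2/(-4)) = -(-23 + 2*(-¼)) = -(-23 - ½) = -1*(-47/2) = 47/2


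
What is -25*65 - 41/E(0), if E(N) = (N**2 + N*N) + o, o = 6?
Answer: -9791/6 ≈ -1631.8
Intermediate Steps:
E(N) = 6 + 2*N**2 (E(N) = (N**2 + N*N) + 6 = (N**2 + N**2) + 6 = 2*N**2 + 6 = 6 + 2*N**2)
-25*65 - 41/E(0) = -25*65 - 41/(6 + 2*0**2) = -1625 - 41/(6 + 2*0) = -1625 - 41/(6 + 0) = -1625 - 41/6 = -9791/6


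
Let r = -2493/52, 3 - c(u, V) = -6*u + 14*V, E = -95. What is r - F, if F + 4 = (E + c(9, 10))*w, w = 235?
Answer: 2172875/52 ≈ 41786.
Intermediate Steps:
c(u, V) = 3 - 14*V + 6*u (c(u, V) = 3 - (-6*u + 14*V) = 3 + (-14*V + 6*u) = 3 - 14*V + 6*u)
F = -41834 (F = -4 + (-95 + (3 - 14*10 + 6*9))*235 = -4 + (-95 + (3 - 140 + 54))*235 = -4 + (-95 - 83)*235 = -4 - 178*235 = -4 - 41830 = -41834)
r = -2493/52 (r = (1/52)*(-2493) = -2493/52 ≈ -47.942)
r - F = -2493/52 - 1*(-41834) = -2493/52 + 41834 = 2172875/52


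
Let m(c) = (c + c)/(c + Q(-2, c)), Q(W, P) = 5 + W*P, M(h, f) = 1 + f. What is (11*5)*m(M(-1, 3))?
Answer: 440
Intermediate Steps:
Q(W, P) = 5 + P*W
m(c) = 2*c/(5 - c) (m(c) = (c + c)/(c + (5 + c*(-2))) = (2*c)/(c + (5 - 2*c)) = (2*c)/(5 - c) = 2*c/(5 - c))
(11*5)*m(M(-1, 3)) = (11*5)*(2*(1 + 3)/(5 - (1 + 3))) = 55*(2*4/(5 - 1*4)) = 55*(2*4/(5 - 4)) = 55*(2*4/1) = 55*(2*4*1) = 55*8 = 440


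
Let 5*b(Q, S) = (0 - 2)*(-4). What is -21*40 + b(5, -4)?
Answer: -4192/5 ≈ -838.40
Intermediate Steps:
b(Q, S) = 8/5 (b(Q, S) = ((0 - 2)*(-4))/5 = (-2*(-4))/5 = (⅕)*8 = 8/5)
-21*40 + b(5, -4) = -21*40 + 8/5 = -840 + 8/5 = -4192/5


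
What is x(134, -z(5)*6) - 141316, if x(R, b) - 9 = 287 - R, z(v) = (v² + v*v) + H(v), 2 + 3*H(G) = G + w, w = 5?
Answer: -141154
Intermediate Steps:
H(G) = 1 + G/3 (H(G) = -⅔ + (G + 5)/3 = -⅔ + (5 + G)/3 = -⅔ + (5/3 + G/3) = 1 + G/3)
z(v) = 1 + 2*v² + v/3 (z(v) = (v² + v*v) + (1 + v/3) = (v² + v²) + (1 + v/3) = 2*v² + (1 + v/3) = 1 + 2*v² + v/3)
x(R, b) = 296 - R (x(R, b) = 9 + (287 - R) = 296 - R)
x(134, -z(5)*6) - 141316 = (296 - 1*134) - 141316 = (296 - 134) - 141316 = 162 - 141316 = -141154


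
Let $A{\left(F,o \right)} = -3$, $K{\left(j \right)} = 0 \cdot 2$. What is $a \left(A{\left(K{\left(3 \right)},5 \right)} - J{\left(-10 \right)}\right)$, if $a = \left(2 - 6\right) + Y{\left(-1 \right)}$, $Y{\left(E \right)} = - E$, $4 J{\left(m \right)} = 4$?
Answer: $12$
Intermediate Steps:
$J{\left(m \right)} = 1$ ($J{\left(m \right)} = \frac{1}{4} \cdot 4 = 1$)
$K{\left(j \right)} = 0$
$a = -3$ ($a = \left(2 - 6\right) - -1 = -4 + 1 = -3$)
$a \left(A{\left(K{\left(3 \right)},5 \right)} - J{\left(-10 \right)}\right) = - 3 \left(-3 - 1\right) = \left(-3\right) \left(-4\right) = 12$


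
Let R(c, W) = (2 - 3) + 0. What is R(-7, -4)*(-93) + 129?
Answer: 222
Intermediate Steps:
R(c, W) = -1 (R(c, W) = -1 + 0 = -1)
R(-7, -4)*(-93) + 129 = -1*(-93) + 129 = 93 + 129 = 222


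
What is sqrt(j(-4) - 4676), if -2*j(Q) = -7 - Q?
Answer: I*sqrt(18698)/2 ≈ 68.37*I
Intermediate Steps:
j(Q) = 7/2 + Q/2 (j(Q) = -(-7 - Q)/2 = 7/2 + Q/2)
sqrt(j(-4) - 4676) = sqrt((7/2 + (1/2)*(-4)) - 4676) = sqrt((7/2 - 2) - 4676) = sqrt(3/2 - 4676) = sqrt(-9349/2) = I*sqrt(18698)/2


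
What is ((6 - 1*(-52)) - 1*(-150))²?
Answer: 43264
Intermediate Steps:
((6 - 1*(-52)) - 1*(-150))² = ((6 + 52) + 150)² = (58 + 150)² = 208² = 43264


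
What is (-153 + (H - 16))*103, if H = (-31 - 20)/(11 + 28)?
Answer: -228042/13 ≈ -17542.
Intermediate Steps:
H = -17/13 (H = -51/39 = -51*1/39 = -17/13 ≈ -1.3077)
(-153 + (H - 16))*103 = (-153 + (-17/13 - 16))*103 = (-153 - 225/13)*103 = -2214/13*103 = -228042/13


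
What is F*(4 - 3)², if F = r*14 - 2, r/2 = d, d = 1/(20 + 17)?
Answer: -46/37 ≈ -1.2432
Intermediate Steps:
d = 1/37 ≈ 0.027027
r = 2/37 (r = 2*(1/37) = 2/37 ≈ 0.054054)
F = -46/37 (F = (2/37)*14 - 2 = 28/37 - 2 = -46/37 ≈ -1.2432)
F*(4 - 3)² = -46*(4 - 3)²/37 = -46/37*1² = -46/37*1 = -46/37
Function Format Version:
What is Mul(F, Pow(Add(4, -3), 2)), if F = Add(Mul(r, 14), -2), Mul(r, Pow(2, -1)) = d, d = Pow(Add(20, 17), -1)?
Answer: Rational(-46, 37) ≈ -1.2432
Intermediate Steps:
d = Rational(1, 37) (d = Pow(37, -1) = Rational(1, 37) ≈ 0.027027)
r = Rational(2, 37) (r = Mul(2, Rational(1, 37)) = Rational(2, 37) ≈ 0.054054)
F = Rational(-46, 37) (F = Add(Mul(Rational(2, 37), 14), -2) = Add(Rational(28, 37), -2) = Rational(-46, 37) ≈ -1.2432)
Mul(F, Pow(Add(4, -3), 2)) = Mul(Rational(-46, 37), Pow(Add(4, -3), 2)) = Mul(Rational(-46, 37), Pow(1, 2)) = Mul(Rational(-46, 37), 1) = Rational(-46, 37)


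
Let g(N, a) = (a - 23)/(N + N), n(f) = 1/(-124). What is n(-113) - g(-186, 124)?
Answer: 49/186 ≈ 0.26344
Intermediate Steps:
n(f) = -1/124
g(N, a) = (-23 + a)/(2*N) (g(N, a) = (-23 + a)/((2*N)) = (-23 + a)*(1/(2*N)) = (-23 + a)/(2*N))
n(-113) - g(-186, 124) = -1/124 - (-23 + 124)/(2*(-186)) = -1/124 - (-1)*101/(2*186) = -1/124 - 1*(-101/372) = -1/124 + 101/372 = 49/186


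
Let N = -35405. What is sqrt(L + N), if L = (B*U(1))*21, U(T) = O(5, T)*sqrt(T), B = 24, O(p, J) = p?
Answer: I*sqrt(32885) ≈ 181.34*I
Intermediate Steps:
U(T) = 5*sqrt(T)
L = 2520 (L = (24*(5*sqrt(1)))*21 = (24*(5*1))*21 = (24*5)*21 = 120*21 = 2520)
sqrt(L + N) = sqrt(2520 - 35405) = sqrt(-32885) = I*sqrt(32885)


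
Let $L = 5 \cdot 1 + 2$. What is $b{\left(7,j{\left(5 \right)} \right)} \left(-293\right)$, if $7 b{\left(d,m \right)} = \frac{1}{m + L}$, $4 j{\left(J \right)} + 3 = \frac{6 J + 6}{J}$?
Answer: $- \frac{5860}{1127} \approx -5.1996$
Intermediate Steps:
$L = 7$ ($L = 5 + 2 = 7$)
$j{\left(J \right)} = - \frac{3}{4} + \frac{6 + 6 J}{4 J}$ ($j{\left(J \right)} = - \frac{3}{4} + \frac{\left(6 J + 6\right) \frac{1}{J}}{4} = - \frac{3}{4} + \frac{\left(6 + 6 J\right) \frac{1}{J}}{4} = - \frac{3}{4} + \frac{\frac{1}{J} \left(6 + 6 J\right)}{4} = - \frac{3}{4} + \frac{6 + 6 J}{4 J}$)
$b{\left(d,m \right)} = \frac{1}{7 \left(7 + m\right)}$ ($b{\left(d,m \right)} = \frac{1}{7 \left(m + 7\right)} = \frac{1}{7 \left(7 + m\right)}$)
$b{\left(7,j{\left(5 \right)} \right)} \left(-293\right) = \frac{1}{7 \left(7 + \frac{3 \left(2 + 5\right)}{4 \cdot 5}\right)} \left(-293\right) = \frac{1}{7 \left(7 + \frac{3}{4} \cdot \frac{1}{5} \cdot 7\right)} \left(-293\right) = \frac{1}{7 \left(7 + \frac{21}{20}\right)} \left(-293\right) = \frac{1}{7 \cdot \frac{161}{20}} \left(-293\right) = \frac{1}{7} \cdot \frac{20}{161} \left(-293\right) = \frac{20}{1127} \left(-293\right) = - \frac{5860}{1127}$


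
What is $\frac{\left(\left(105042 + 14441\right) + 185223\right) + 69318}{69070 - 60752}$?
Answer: $\frac{187012}{4159} \approx 44.966$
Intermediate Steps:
$\frac{\left(\left(105042 + 14441\right) + 185223\right) + 69318}{69070 - 60752} = \frac{\left(119483 + 185223\right) + 69318}{8318} = \left(304706 + 69318\right) \frac{1}{8318} = 374024 \cdot \frac{1}{8318} = \frac{187012}{4159}$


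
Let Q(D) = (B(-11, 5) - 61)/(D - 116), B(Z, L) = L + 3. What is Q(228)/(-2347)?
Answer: 53/262864 ≈ 0.00020163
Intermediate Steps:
B(Z, L) = 3 + L
Q(D) = -53/(-116 + D) (Q(D) = ((3 + 5) - 61)/(D - 116) = (8 - 61)/(-116 + D) = -53/(-116 + D))
Q(228)/(-2347) = -53/(-116 + 228)/(-2347) = -53/112*(-1/2347) = 53/262864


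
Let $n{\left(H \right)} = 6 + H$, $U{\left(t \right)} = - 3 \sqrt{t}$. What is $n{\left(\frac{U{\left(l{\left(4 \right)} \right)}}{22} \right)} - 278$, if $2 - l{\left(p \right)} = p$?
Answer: $-272 - \frac{3 i \sqrt{2}}{22} \approx -272.0 - 0.19285 i$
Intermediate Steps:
$l{\left(p \right)} = 2 - p$
$n{\left(\frac{U{\left(l{\left(4 \right)} \right)}}{22} \right)} - 278 = \left(6 + \frac{\left(-3\right) \sqrt{2 - 4}}{22}\right) - 278 = \left(6 + - 3 \sqrt{2 - 4} \cdot \frac{1}{22}\right) - 278 = \left(6 + - 3 \sqrt{-2} \cdot \frac{1}{22}\right) - 278 = \left(6 + - 3 i \sqrt{2} \cdot \frac{1}{22}\right) - 278 = \left(6 - \frac{3 i \sqrt{2}}{22}\right) - 278 = -272 - \frac{3 i \sqrt{2}}{22}$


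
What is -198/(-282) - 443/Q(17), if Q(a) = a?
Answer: -20260/799 ≈ -25.357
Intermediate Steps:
-198/(-282) - 443/Q(17) = -198/(-282) - 443/17 = -198*(-1/282) - 443*1/17 = 33/47 - 443/17 = -20260/799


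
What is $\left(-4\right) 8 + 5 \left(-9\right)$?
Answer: $-77$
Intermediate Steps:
$\left(-4\right) 8 + 5 \left(-9\right) = -32 - 45 = -77$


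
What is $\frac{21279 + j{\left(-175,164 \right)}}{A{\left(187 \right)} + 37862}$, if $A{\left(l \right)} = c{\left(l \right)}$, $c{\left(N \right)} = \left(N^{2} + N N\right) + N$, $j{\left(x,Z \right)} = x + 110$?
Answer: $\frac{21214}{107987} \approx 0.19645$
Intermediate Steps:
$j{\left(x,Z \right)} = 110 + x$
$c{\left(N \right)} = N + 2 N^{2}$ ($c{\left(N \right)} = \left(N^{2} + N^{2}\right) + N = 2 N^{2} + N = N + 2 N^{2}$)
$A{\left(l \right)} = l \left(1 + 2 l\right)$
$\frac{21279 + j{\left(-175,164 \right)}}{A{\left(187 \right)} + 37862} = \frac{21279 + \left(110 - 175\right)}{187 \left(1 + 2 \cdot 187\right) + 37862} = \frac{21279 - 65}{187 \left(1 + 374\right) + 37862} = \frac{21214}{187 \cdot 375 + 37862} = \frac{21214}{70125 + 37862} = \frac{21214}{107987}$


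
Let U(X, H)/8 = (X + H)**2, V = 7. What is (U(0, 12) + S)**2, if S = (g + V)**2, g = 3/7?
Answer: 3498959104/2401 ≈ 1.4573e+6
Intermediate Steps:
g = 3/7 (g = 3*(1/7) = 3/7 ≈ 0.42857)
S = 2704/49 (S = (3/7 + 7)**2 = (52/7)**2 = 2704/49 ≈ 55.184)
U(X, H) = 8*(H + X)**2 (U(X, H) = 8*(X + H)**2 = 8*(H + X)**2)
(U(0, 12) + S)**2 = (8*(12 + 0)**2 + 2704/49)**2 = (8*12**2 + 2704/49)**2 = (8*144 + 2704/49)**2 = (1152 + 2704/49)**2 = (59152/49)**2 = 3498959104/2401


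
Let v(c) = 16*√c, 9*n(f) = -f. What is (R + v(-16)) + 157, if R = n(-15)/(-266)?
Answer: 125281/798 + 64*I ≈ 156.99 + 64.0*I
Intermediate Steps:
n(f) = -f/9 (n(f) = (-f)/9 = -f/9)
R = -5/798 (R = -⅑*(-15)/(-266) = (5/3)*(-1/266) = -5/798 ≈ -0.0062657)
(R + v(-16)) + 157 = (-5/798 + 16*√(-16)) + 157 = (-5/798 + 16*(4*I)) + 157 = (-5/798 + 64*I) + 157 = 125281/798 + 64*I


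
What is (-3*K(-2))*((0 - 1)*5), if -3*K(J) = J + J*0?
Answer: 10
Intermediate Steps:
K(J) = -J/3 (K(J) = -(J + J*0)/3 = -(J + 0)/3 = -J/3)
(-3*K(-2))*((0 - 1)*5) = (-(-1)*(-2))*((0 - 1)*5) = (-3*⅔)*(-1*5) = -2*(-5) = 10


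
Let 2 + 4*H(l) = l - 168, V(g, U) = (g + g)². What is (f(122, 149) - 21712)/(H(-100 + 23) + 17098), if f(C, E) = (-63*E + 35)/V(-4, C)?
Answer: -34973/27258 ≈ -1.2830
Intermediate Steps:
V(g, U) = 4*g² (V(g, U) = (2*g)² = 4*g²)
H(l) = -85/2 + l/4 (H(l) = -½ + (l - 168)/4 = -½ + (-168 + l)/4 = -½ + (-42 + l/4) = -85/2 + l/4)
f(C, E) = 35/64 - 63*E/64 (f(C, E) = (-63*E + 35)/((4*(-4)²)) = (35 - 63*E)/((4*16)) = (35 - 63*E)/64 = (35 - 63*E)*(1/64) = 35/64 - 63*E/64)
(f(122, 149) - 21712)/(H(-100 + 23) + 17098) = ((35/64 - 63/64*149) - 21712)/((-85/2 + (-100 + 23)/4) + 17098) = ((35/64 - 9387/64) - 21712)/((-85/2 + (¼)*(-77)) + 17098) = (-1169/8 - 21712)/((-85/2 - 77/4) + 17098) = -174865/(8*(-247/4 + 17098)) = -174865/(8*68145/4) = -174865/8*4/68145 = -34973/27258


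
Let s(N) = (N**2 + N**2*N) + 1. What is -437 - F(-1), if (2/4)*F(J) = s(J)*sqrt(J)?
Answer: -437 - 2*I ≈ -437.0 - 2.0*I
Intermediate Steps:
s(N) = 1 + N**2 + N**3 (s(N) = (N**2 + N**3) + 1 = 1 + N**2 + N**3)
F(J) = 2*sqrt(J)*(1 + J**2 + J**3) (F(J) = 2*((1 + J**2 + J**3)*sqrt(J)) = 2*(sqrt(J)*(1 + J**2 + J**3)) = 2*sqrt(J)*(1 + J**2 + J**3))
-437 - F(-1) = -437 - 2*sqrt(-1)*(1 + (-1)**2 + (-1)**3) = -437 - 2*I*(1 + 1 - 1) = -437 - 2*I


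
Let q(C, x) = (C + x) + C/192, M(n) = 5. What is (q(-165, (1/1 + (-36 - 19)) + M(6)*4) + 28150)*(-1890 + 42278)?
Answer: 18061604473/16 ≈ 1.1288e+9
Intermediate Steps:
q(C, x) = x + 193*C/192 (q(C, x) = (C + x) + C*(1/192) = (C + x) + C/192 = x + 193*C/192)
(q(-165, (1/1 + (-36 - 19)) + M(6)*4) + 28150)*(-1890 + 42278) = ((((1/1 + (-36 - 19)) + 5*4) + (193/192)*(-165)) + 28150)*(-1890 + 42278) = ((((1 - 55) + 20) - 10615/64) + 28150)*40388 = (((-54 + 20) - 10615/64) + 28150)*40388 = ((-34 - 10615/64) + 28150)*40388 = (-12791/64 + 28150)*40388 = (1788809/64)*40388 = 18061604473/16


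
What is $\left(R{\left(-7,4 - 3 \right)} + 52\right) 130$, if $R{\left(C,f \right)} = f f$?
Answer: $6890$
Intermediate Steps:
$R{\left(C,f \right)} = f^{2}$
$\left(R{\left(-7,4 - 3 \right)} + 52\right) 130 = \left(\left(4 - 3\right)^{2} + 52\right) 130 = \left(1^{2} + 52\right) 130 = \left(1 + 52\right) 130 = 53 \cdot 130 = 6890$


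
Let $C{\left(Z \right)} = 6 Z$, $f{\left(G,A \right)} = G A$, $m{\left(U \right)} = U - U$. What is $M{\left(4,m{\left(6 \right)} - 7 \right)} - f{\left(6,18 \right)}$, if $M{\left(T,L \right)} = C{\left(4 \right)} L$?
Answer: $-276$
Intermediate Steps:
$m{\left(U \right)} = 0$
$f{\left(G,A \right)} = A G$
$M{\left(T,L \right)} = 24 L$ ($M{\left(T,L \right)} = 6 \cdot 4 L = 24 L$)
$M{\left(4,m{\left(6 \right)} - 7 \right)} - f{\left(6,18 \right)} = 24 \left(0 - 7\right) - 18 \cdot 6 = 24 \left(0 - 7\right) - 108 = 24 \left(-7\right) - 108 = -168 - 108 = -276$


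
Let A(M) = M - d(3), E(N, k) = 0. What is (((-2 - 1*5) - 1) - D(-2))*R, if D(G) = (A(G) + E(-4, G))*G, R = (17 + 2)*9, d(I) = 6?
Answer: -4104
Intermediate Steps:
R = 171 (R = 19*9 = 171)
A(M) = -6 + M (A(M) = M - 1*6 = M - 6 = -6 + M)
D(G) = G*(-6 + G) (D(G) = ((-6 + G) + 0)*G = (-6 + G)*G = G*(-6 + G))
(((-2 - 1*5) - 1) - D(-2))*R = (((-2 - 1*5) - 1) - (-2)*(-6 - 2))*171 = (((-2 - 5) - 1) - (-2)*(-8))*171 = ((-7 - 1) - 1*16)*171 = (-8 - 16)*171 = -24*171 = -4104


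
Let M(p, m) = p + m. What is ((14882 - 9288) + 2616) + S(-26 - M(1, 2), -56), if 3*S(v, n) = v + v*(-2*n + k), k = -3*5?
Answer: 21788/3 ≈ 7262.7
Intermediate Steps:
M(p, m) = m + p
k = -15
S(v, n) = v/3 + v*(-15 - 2*n)/3 (S(v, n) = (v + v*(-2*n - 15))/3 = (v + v*(-15 - 2*n))/3 = v/3 + v*(-15 - 2*n)/3)
((14882 - 9288) + 2616) + S(-26 - M(1, 2), -56) = ((14882 - 9288) + 2616) - 2*(-26 - (2 + 1))*(7 - 56)/3 = (5594 + 2616) - ⅔*(-26 - 1*3)*(-49) = 8210 - ⅔*(-26 - 3)*(-49) = 8210 - ⅔*(-29)*(-49) = 8210 - 2842/3 = 21788/3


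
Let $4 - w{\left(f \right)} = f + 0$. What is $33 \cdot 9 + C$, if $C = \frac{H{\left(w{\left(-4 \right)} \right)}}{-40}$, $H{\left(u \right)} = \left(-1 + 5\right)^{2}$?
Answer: $\frac{1483}{5} \approx 296.6$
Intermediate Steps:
$w{\left(f \right)} = 4 - f$ ($w{\left(f \right)} = 4 - \left(f + 0\right) = 4 - f$)
$H{\left(u \right)} = 16$ ($H{\left(u \right)} = 4^{2} = 16$)
$C = - \frac{2}{5}$ ($C = \frac{16}{-40} = 16 \left(- \frac{1}{40}\right) = - \frac{2}{5} \approx -0.4$)
$33 \cdot 9 + C = 33 \cdot 9 - \frac{2}{5} = 297 - \frac{2}{5} = \frac{1483}{5}$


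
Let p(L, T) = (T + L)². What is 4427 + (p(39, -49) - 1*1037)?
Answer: 3490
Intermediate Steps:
p(L, T) = (L + T)²
4427 + (p(39, -49) - 1*1037) = 4427 + ((39 - 49)² - 1*1037) = 4427 + ((-10)² - 1037) = 4427 + (100 - 1037) = 4427 - 937 = 3490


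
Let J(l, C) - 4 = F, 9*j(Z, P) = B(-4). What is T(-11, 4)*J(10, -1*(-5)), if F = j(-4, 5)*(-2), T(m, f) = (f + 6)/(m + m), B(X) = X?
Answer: -20/9 ≈ -2.2222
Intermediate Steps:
T(m, f) = (6 + f)/(2*m) (T(m, f) = (6 + f)/((2*m)) = (6 + f)*(1/(2*m)) = (6 + f)/(2*m))
j(Z, P) = -4/9 (j(Z, P) = (1/9)*(-4) = -4/9)
F = 8/9 (F = -4/9*(-2) = 8/9 ≈ 0.88889)
J(l, C) = 44/9 (J(l, C) = 4 + 8/9 = 44/9)
T(-11, 4)*J(10, -1*(-5)) = ((1/2)*(6 + 4)/(-11))*(44/9) = ((1/2)*(-1/11)*10)*(44/9) = -5/11*44/9 = -20/9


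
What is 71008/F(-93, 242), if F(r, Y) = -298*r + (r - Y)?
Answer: 71008/27379 ≈ 2.5935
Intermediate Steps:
F(r, Y) = -Y - 297*r
71008/F(-93, 242) = 71008/(-1*242 - 297*(-93)) = 71008/(-242 + 27621) = 71008/27379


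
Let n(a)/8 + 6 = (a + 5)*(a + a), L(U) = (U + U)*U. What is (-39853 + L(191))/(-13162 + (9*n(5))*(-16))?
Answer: -33109/121450 ≈ -0.27261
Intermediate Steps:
L(U) = 2*U² (L(U) = (2*U)*U = 2*U²)
n(a) = -48 + 16*a*(5 + a) (n(a) = -48 + 8*((a + 5)*(a + a)) = -48 + 8*((5 + a)*(2*a)) = -48 + 8*(2*a*(5 + a)) = -48 + 16*a*(5 + a))
(-39853 + L(191))/(-13162 + (9*n(5))*(-16)) = (-39853 + 2*191²)/(-13162 + (9*(-48 + 16*5² + 80*5))*(-16)) = (-39853 + 2*36481)/(-13162 + (9*(-48 + 16*25 + 400))*(-16)) = (-39853 + 72962)/(-13162 + (9*(-48 + 400 + 400))*(-16)) = 33109/(-13162 + (9*752)*(-16)) = 33109/(-13162 + 6768*(-16)) = 33109/(-13162 - 108288) = 33109/(-121450) = 33109*(-1/121450) = -33109/121450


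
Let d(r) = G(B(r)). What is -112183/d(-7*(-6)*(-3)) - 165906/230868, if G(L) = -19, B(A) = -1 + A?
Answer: 1438684035/243694 ≈ 5903.6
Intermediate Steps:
d(r) = -19
-112183/d(-7*(-6)*(-3)) - 165906/230868 = -112183/(-19) - 165906/230868 = -112183*(-1/19) - 165906*1/230868 = 112183/19 - 9217/12826 = 1438684035/243694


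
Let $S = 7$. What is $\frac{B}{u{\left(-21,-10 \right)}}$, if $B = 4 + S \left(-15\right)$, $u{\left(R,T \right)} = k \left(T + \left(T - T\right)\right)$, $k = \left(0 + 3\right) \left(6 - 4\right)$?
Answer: $\frac{101}{60} \approx 1.6833$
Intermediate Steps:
$k = 6$ ($k = 3 \cdot 2 = 6$)
$u{\left(R,T \right)} = 6 T$ ($u{\left(R,T \right)} = 6 \left(T + \left(T - T\right)\right) = 6 \left(T + 0\right) = 6 T$)
$B = -101$ ($B = 4 + 7 \left(-15\right) = 4 - 105 = -101$)
$\frac{B}{u{\left(-21,-10 \right)}} = - \frac{101}{6 \left(-10\right)} = - \frac{101}{-60} = \left(-101\right) \left(- \frac{1}{60}\right) = \frac{101}{60}$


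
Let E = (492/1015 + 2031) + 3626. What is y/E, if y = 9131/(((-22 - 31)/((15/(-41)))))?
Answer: 139019475/12478120031 ≈ 0.011141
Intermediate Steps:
y = 136965/2173 (y = 9131/((-53/(15*(-1/41)))) = 9131/((-53/(-15/41))) = 9131/((-41/15*(-53))) = 9131/(2173/15) = 9131*(15/2173) = 136965/2173 ≈ 63.030)
E = 5742347/1015 (E = (492*(1/1015) + 2031) + 3626 = (492/1015 + 2031) + 3626 = 2061957/1015 + 3626 = 5742347/1015 ≈ 5657.5)
y/E = 136965/(2173*(5742347/1015)) = (136965/2173)*(1015/5742347) = 139019475/12478120031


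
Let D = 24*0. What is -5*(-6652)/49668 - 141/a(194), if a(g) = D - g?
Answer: 3363907/2408898 ≈ 1.3965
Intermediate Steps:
D = 0
a(g) = -g (a(g) = 0 - g = -g)
-5*(-6652)/49668 - 141/a(194) = -5*(-6652)/49668 - 141/((-1*194)) = 33260*(1/49668) - 141/(-194) = 8315/12417 - 141*(-1/194) = 8315/12417 + 141/194 = 3363907/2408898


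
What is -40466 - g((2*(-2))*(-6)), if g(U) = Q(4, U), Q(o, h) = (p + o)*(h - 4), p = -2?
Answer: -40506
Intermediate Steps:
Q(o, h) = (-4 + h)*(-2 + o) (Q(o, h) = (-2 + o)*(h - 4) = (-2 + o)*(-4 + h) = (-4 + h)*(-2 + o))
g(U) = -8 + 2*U (g(U) = 8 - 4*4 - 2*U + U*4 = 8 - 16 - 2*U + 4*U = -8 + 2*U)
-40466 - g((2*(-2))*(-6)) = -40466 - (-8 + 2*((2*(-2))*(-6))) = -40466 - (-8 + 2*(-4*(-6))) = -40466 - (-8 + 2*24) = -40466 - (-8 + 48) = -40466 - 1*40 = -40466 - 40 = -40506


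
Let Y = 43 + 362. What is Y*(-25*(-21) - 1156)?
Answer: -255555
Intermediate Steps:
Y = 405
Y*(-25*(-21) - 1156) = 405*(-25*(-21) - 1156) = 405*(525 - 1156) = 405*(-631) = -255555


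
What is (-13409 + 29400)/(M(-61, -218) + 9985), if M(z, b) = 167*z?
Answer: -15991/202 ≈ -79.163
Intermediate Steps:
(-13409 + 29400)/(M(-61, -218) + 9985) = (-13409 + 29400)/(167*(-61) + 9985) = 15991/(-10187 + 9985) = 15991/(-202) = 15991*(-1/202) = -15991/202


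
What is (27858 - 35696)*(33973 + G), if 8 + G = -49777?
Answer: 123934456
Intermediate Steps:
G = -49785 (G = -8 - 49777 = -49785)
(27858 - 35696)*(33973 + G) = (27858 - 35696)*(33973 - 49785) = -7838*(-15812) = 123934456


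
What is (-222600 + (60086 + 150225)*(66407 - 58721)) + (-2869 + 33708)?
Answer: 1616258585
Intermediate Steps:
(-222600 + (60086 + 150225)*(66407 - 58721)) + (-2869 + 33708) = (-222600 + 210311*7686) + 30839 = (-222600 + 1616450346) + 30839 = 1616227746 + 30839 = 1616258585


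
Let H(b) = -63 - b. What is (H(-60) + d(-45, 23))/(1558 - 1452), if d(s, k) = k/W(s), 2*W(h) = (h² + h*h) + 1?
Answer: -12107/429406 ≈ -0.028195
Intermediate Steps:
W(h) = ½ + h² (W(h) = ((h² + h*h) + 1)/2 = ((h² + h²) + 1)/2 = (2*h² + 1)/2 = (1 + 2*h²)/2 = ½ + h²)
d(s, k) = k/(½ + s²)
(H(-60) + d(-45, 23))/(1558 - 1452) = ((-63 - 1*(-60)) + 2*23/(1 + 2*(-45)²))/(1558 - 1452) = ((-63 + 60) + 2*23/(1 + 2*2025))/106 = (-3 + 2*23/(1 + 4050))*(1/106) = (-3 + 2*23/4051)*(1/106) = (-3 + 2*23*(1/4051))*(1/106) = (-3 + 46/4051)*(1/106) = -12107/4051*1/106 = -12107/429406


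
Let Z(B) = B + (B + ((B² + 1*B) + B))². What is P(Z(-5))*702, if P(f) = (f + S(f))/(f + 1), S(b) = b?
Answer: 11115/8 ≈ 1389.4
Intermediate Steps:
Z(B) = B + (B² + 3*B)² (Z(B) = B + (B + ((B² + B) + B))² = B + (B + ((B + B²) + B))² = B + (B + (B² + 2*B))² = B + (B² + 3*B)²)
P(f) = 2*f/(1 + f) (P(f) = (f + f)/(f + 1) = (2*f)/(1 + f) = 2*f/(1 + f))
P(Z(-5))*702 = (2*(-5*(1 - 5*(3 - 5)²))/(1 - 5*(1 - 5*(3 - 5)²)))*702 = (2*(-5*(1 - 5*(-2)²))/(1 - 5*(1 - 5*(-2)²)))*702 = (2*(-5*(1 - 5*4))/(1 - 5*(1 - 5*4)))*702 = (2*(-5*(1 - 20))/(1 - 5*(1 - 20)))*702 = (2*(-5*(-19))/(1 - 5*(-19)))*702 = (2*95/(1 + 95))*702 = (2*95/96)*702 = (2*95*(1/96))*702 = (95/48)*702 = 11115/8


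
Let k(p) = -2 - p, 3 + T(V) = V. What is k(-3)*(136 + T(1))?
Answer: 134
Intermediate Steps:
T(V) = -3 + V
k(-3)*(136 + T(1)) = (-2 - 1*(-3))*(136 + (-3 + 1)) = (-2 + 3)*(136 - 2) = 1*134 = 134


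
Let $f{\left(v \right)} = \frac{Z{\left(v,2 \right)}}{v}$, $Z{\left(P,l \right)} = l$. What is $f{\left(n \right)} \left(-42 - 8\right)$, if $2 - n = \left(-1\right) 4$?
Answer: $- \frac{50}{3} \approx -16.667$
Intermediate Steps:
$n = 6$ ($n = 2 - \left(-1\right) 4 = 2 - -4 = 2 + 4 = 6$)
$f{\left(v \right)} = \frac{2}{v}$
$f{\left(n \right)} \left(-42 - 8\right) = \frac{2}{6} \left(-42 - 8\right) = 2 \cdot \frac{1}{6} \left(-50\right) = \frac{1}{3} \left(-50\right) = - \frac{50}{3}$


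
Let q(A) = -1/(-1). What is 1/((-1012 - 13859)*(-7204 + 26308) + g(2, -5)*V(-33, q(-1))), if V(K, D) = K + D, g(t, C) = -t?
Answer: -1/284095520 ≈ -3.5199e-9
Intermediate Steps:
q(A) = 1 (q(A) = -1*(-1) = 1)
V(K, D) = D + K
1/((-1012 - 13859)*(-7204 + 26308) + g(2, -5)*V(-33, q(-1))) = 1/((-1012 - 13859)*(-7204 + 26308) + (-1*2)*(1 - 33)) = 1/(-14871*19104 - 2*(-32)) = 1/(-284095584 + 64) = 1/(-284095520) = -1/284095520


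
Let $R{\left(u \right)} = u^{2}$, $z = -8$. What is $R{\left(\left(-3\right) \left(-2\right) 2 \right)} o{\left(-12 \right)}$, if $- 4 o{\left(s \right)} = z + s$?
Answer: $720$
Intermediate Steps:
$o{\left(s \right)} = 2 - \frac{s}{4}$ ($o{\left(s \right)} = - \frac{-8 + s}{4} = 2 - \frac{s}{4}$)
$R{\left(\left(-3\right) \left(-2\right) 2 \right)} o{\left(-12 \right)} = \left(\left(-3\right) \left(-2\right) 2\right)^{2} \left(2 - -3\right) = \left(6 \cdot 2\right)^{2} \left(2 + 3\right) = 12^{2} \cdot 5 = 144 \cdot 5 = 720$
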